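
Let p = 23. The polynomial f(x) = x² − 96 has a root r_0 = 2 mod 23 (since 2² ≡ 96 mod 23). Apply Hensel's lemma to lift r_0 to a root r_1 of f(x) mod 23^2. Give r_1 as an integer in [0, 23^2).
r_1 = 25 (mod 529)

Hensel's recurrence: r_{i+1} = r_i − f(r_i)·(f′(r_i))^{-1} mod 23^{i+2}, with f′(x) = 2x. Iterate:
  r_0 = 2 (mod 23)
  r_1 = 25 (mod 529)
Final: r_1 = 25, and one checks f(r_1) ≡ 0 mod 23^2.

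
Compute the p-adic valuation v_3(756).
v_3(756) = 3

v_3(n) is the largest exponent k such that 3^k divides n. Factor out: 756 = 3^3 · 28. (Sign doesn't affect v_p.) So v_3(756) = 3.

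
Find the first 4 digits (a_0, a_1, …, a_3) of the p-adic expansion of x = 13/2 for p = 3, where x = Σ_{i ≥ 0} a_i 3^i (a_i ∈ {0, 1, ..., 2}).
(a_0, …, a_3) = (2, 0, 2, 1)

v_3(13/2) = 0 (numerator and denominator both coprime to 3), so x ∈ ℤ_3^×. Compute digits iteratively via a_i = x_i mod 3, x_{i+1} = (x_i − a_i)/3, with x_0 = x:
  x_0 = 13/2;  a_0 = 2;  x_1 = (x_0 − 2)/3 = 3/2
  x_1 = 3/2;  a_1 = 0;  x_2 = (x_1 − 0)/3 = 1/2
  x_2 = 1/2;  a_2 = 2;  x_3 = (x_2 − 2)/3 = -1/2
  x_3 = -1/2;  a_3 = 1;  x_4 = (x_3 − 1)/3 = -1/2
Digits: (2, 0, 2, 1).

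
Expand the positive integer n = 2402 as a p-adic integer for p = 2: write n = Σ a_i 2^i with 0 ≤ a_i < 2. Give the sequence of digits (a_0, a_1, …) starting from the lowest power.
(a_0, a_1, …) = (0, 1, 0, 0, 0, 1, 1, 0, 1, 0, 0, 1)

Repeated division by 2 gives the digits low-to-high: 2402 = 1·2^1 + 1·2^5 + 1·2^6 + 1·2^8 + 1·2^11. Digit sequence: (0, 1, 0, 0, 0, 1, 1, 0, 1, 0, 0, 1).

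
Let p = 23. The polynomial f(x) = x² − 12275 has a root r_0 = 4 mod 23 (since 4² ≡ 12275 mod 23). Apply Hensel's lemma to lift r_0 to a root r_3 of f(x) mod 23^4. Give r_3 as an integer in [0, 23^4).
r_3 = 142581 (mod 279841)

Hensel's recurrence: r_{i+1} = r_i − f(r_i)·(f′(r_i))^{-1} mod 23^{i+2}, with f′(x) = 2x. Iterate:
  r_0 = 4 (mod 23)
  r_1 = 280 (mod 529)
  r_2 = 8744 (mod 12167)
  r_3 = 142581 (mod 279841)
Final: r_3 = 142581, and one checks f(r_3) ≡ 0 mod 23^4.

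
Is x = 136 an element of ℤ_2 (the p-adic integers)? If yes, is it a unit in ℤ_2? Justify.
x ∈ ℤ_2 but not a unit; v_2(x) = 3 > 0

ℤ_2 = {x ∈ ℚ_2 : v_2(x) ≥ 0} and ℤ_2^× = {x ∈ ℤ_2 : v_2(x) = 0}. Here v_2(136) = v_2(num) − v_2(den) = 3; compare against these criteria.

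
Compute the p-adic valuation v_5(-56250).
v_5(-56250) = 5

v_5(n) is the largest exponent k such that 5^k divides n. Factor out: -56250 = -5^5 · 18. (Sign doesn't affect v_p.) So v_5(-56250) = 5.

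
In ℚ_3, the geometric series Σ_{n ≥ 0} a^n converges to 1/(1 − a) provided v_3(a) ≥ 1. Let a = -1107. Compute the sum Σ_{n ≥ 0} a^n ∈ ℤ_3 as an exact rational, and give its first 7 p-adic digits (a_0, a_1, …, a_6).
Σ a^n = 1/(1 − a) = 1/1108;  first 7 digits = (1, 0, 0, 1, 1, 1, 2)

v_3(a) = 3 ≥ 1, so the series converges in ℤ_3 to 1/(1 − a) = 1/(1 − (-1107)) = 1/1108. Expand this rational in ℤ_3: compute digits iteratively via d_i = x_i mod 3, x_{i+1} = (x_i − d_i)/3. The first 7 digits are (1, 0, 0, 1, 1, 1, 2).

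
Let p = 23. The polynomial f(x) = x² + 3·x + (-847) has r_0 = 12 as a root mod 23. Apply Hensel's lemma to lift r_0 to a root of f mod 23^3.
r_2 = 3485 (mod 12167)

Hensel: r_{i+1} = r_i − f(r_i)·(f′(r_i))^{-1} mod 23^{i+2}, f′(x) = 2x + 3. Iterate:
  r_0 = 12 (mod 23)
  r_1 = 311 (mod 529)
  r_2 = 3485 (mod 12167)
Final: r = 3485 satisfies f(r) ≡ 0 mod 23^3.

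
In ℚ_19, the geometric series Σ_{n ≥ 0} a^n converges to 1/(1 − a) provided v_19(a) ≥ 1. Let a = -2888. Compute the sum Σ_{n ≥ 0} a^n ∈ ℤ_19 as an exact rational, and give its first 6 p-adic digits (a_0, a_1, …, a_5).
Σ a^n = 1/(1 − a) = 1/2889;  first 6 digits = (1, 0, 11, 18, 6, 3)

v_19(a) = 2 ≥ 1, so the series converges in ℤ_19 to 1/(1 − a) = 1/(1 − (-2888)) = 1/2889. Expand this rational in ℤ_19: compute digits iteratively via d_i = x_i mod 19, x_{i+1} = (x_i − d_i)/19. The first 6 digits are (1, 0, 11, 18, 6, 3).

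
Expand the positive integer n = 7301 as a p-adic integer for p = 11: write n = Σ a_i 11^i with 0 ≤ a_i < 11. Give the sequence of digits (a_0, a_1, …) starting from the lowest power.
(a_0, a_1, …) = (8, 3, 5, 5)

Repeated division by 11 gives the digits low-to-high: 7301 = 8 + 3·11^1 + 5·11^2 + 5·11^3. Digit sequence: (8, 3, 5, 5).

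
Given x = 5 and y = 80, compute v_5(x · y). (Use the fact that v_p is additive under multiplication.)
v_5(400) = 2

v_p(x) = 1 (factor: 5 = 5^1 · 1); v_p(y) = 1 (factor: 80 = 5^1 · 16). Additivity: v_p(xy) = v_p(x) + v_p(y) = 1 + 1 = 2. (Direct check: xy = 400 = 5^2 · (16).)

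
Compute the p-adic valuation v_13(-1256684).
v_13(-1256684) = 4

v_13(n) is the largest exponent k such that 13^k divides n. Factor out: -1256684 = -13^4 · 44. (Sign doesn't affect v_p.) So v_13(-1256684) = 4.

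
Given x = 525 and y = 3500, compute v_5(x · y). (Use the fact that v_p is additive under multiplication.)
v_5(1837500) = 5

v_p(x) = 2 (factor: 525 = 5^2 · 21); v_p(y) = 3 (factor: 3500 = 5^3 · 28). Additivity: v_p(xy) = v_p(x) + v_p(y) = 2 + 3 = 5. (Direct check: xy = 1837500 = 5^5 · (588).)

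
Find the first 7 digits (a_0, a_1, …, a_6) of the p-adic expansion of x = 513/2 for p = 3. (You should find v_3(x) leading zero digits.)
(a_0, …, a_6) = (0, 0, 0, 2, 1, 2, 1)

v_3(513/2) = 3, so a_0 = ... = a_2 = 0. Factor out: x = 3^3 · u with u = 19/2 a unit in ℤ_3. Expand u iteratively via a_{v+i} = u_i mod 3, u_{i+1} = (u_i − a_{v+i})/3:
  u_0 = 19/2;  a_3 = 2;  u_1 = (u_0 − 2)/3 = 5/2
  u_1 = 5/2;  a_4 = 1;  u_2 = (u_1 − 1)/3 = 1/2
  u_2 = 1/2;  a_5 = 2;  u_3 = (u_2 − 2)/3 = -1/2
  u_3 = -1/2;  a_6 = 1;  u_4 = (u_3 − 1)/3 = -1/2
Digits: (0, 0, 0, 2, 1, 2, 1).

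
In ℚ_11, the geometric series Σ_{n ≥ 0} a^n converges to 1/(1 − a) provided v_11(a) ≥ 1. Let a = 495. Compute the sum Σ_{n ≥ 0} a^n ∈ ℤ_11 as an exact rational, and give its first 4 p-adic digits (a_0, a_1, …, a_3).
Σ a^n = 1/(1 − a) = -1/494;  first 4 digits = (1, 1, 5, 9)

v_11(a) = 1 ≥ 1, so the series converges in ℤ_11 to 1/(1 − a) = 1/(1 − 495) = -1/494. Expand this rational in ℤ_11: compute digits iteratively via d_i = x_i mod 11, x_{i+1} = (x_i − d_i)/11. The first 4 digits are (1, 1, 5, 9).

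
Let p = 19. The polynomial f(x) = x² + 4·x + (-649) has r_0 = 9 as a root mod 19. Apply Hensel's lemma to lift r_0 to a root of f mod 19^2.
r_1 = 66 (mod 361)

Hensel: r_{i+1} = r_i − f(r_i)·(f′(r_i))^{-1} mod 19^{i+2}, f′(x) = 2x + 4. Iterate:
  r_0 = 9 (mod 19)
  r_1 = 66 (mod 361)
Final: r = 66 satisfies f(r) ≡ 0 mod 19^2.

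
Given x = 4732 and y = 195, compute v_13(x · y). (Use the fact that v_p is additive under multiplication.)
v_13(922740) = 3

v_p(x) = 2 (factor: 4732 = 13^2 · 28); v_p(y) = 1 (factor: 195 = 13^1 · 15). Additivity: v_p(xy) = v_p(x) + v_p(y) = 2 + 1 = 3. (Direct check: xy = 922740 = 13^3 · (420).)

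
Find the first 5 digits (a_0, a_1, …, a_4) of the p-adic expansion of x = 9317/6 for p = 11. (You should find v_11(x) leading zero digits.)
(a_0, …, a_4) = (0, 0, 0, 3, 9)

v_11(9317/6) = 3, so a_0 = ... = a_2 = 0. Factor out: x = 11^3 · u with u = 7/6 a unit in ℤ_11. Expand u iteratively via a_{v+i} = u_i mod 11, u_{i+1} = (u_i − a_{v+i})/11:
  u_0 = 7/6;  a_3 = 3;  u_1 = (u_0 − 3)/11 = -1/6
  u_1 = -1/6;  a_4 = 9;  u_2 = (u_1 − 9)/11 = -5/6
Digits: (0, 0, 0, 3, 9).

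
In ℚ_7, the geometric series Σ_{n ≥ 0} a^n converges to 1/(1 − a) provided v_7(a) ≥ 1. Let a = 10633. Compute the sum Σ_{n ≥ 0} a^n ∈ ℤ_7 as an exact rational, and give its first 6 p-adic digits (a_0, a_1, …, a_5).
Σ a^n = 1/(1 − a) = -1/10632;  first 6 digits = (1, 0, 0, 3, 4, 0)

v_7(a) = 3 ≥ 1, so the series converges in ℤ_7 to 1/(1 − a) = 1/(1 − 10633) = -1/10632. Expand this rational in ℤ_7: compute digits iteratively via d_i = x_i mod 7, x_{i+1} = (x_i − d_i)/7. The first 6 digits are (1, 0, 0, 3, 4, 0).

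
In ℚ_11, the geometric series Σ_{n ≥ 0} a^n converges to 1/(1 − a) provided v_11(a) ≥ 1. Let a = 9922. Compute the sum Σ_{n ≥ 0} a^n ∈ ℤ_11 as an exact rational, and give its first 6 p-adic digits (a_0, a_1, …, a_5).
Σ a^n = 1/(1 − a) = -1/9921;  first 6 digits = (1, 0, 5, 7, 3, 6)

v_11(a) = 2 ≥ 1, so the series converges in ℤ_11 to 1/(1 − a) = 1/(1 − 9922) = -1/9921. Expand this rational in ℤ_11: compute digits iteratively via d_i = x_i mod 11, x_{i+1} = (x_i − d_i)/11. The first 6 digits are (1, 0, 5, 7, 3, 6).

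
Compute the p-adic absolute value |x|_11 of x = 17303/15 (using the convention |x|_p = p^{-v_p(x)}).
|17303/15|_11 = 1/1331

Step 1 — compute v_11(x) by factoring powers of 11 out of the numerator and denominator: v_11(17303/15) = 3. Step 2 — apply |x|_p = p^{-v_p(x)} = 11^{-3} = 1/1331.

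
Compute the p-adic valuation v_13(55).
v_13(55) = 0

v_13(n) is the largest exponent k such that 13^k divides n. Factor out: 55 = 13^0 · 55. (Sign doesn't affect v_p.) So v_13(55) = 0.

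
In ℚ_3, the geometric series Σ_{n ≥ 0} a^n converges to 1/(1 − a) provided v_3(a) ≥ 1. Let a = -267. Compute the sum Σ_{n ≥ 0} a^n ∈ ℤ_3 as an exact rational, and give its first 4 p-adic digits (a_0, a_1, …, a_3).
Σ a^n = 1/(1 − a) = 1/268;  first 4 digits = (1, 1, 1, 0)

v_3(a) = 1 ≥ 1, so the series converges in ℤ_3 to 1/(1 − a) = 1/(1 − (-267)) = 1/268. Expand this rational in ℤ_3: compute digits iteratively via d_i = x_i mod 3, x_{i+1} = (x_i − d_i)/3. The first 4 digits are (1, 1, 1, 0).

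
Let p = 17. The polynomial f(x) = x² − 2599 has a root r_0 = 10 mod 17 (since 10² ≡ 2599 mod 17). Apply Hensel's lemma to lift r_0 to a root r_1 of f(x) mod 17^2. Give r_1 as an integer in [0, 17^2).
r_1 = 265 (mod 289)

Hensel's recurrence: r_{i+1} = r_i − f(r_i)·(f′(r_i))^{-1} mod 17^{i+2}, with f′(x) = 2x. Iterate:
  r_0 = 10 (mod 17)
  r_1 = 265 (mod 289)
Final: r_1 = 265, and one checks f(r_1) ≡ 0 mod 17^2.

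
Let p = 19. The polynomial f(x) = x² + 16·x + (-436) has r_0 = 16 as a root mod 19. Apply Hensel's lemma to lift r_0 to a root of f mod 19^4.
r_3 = 91558 (mod 130321)

Hensel: r_{i+1} = r_i − f(r_i)·(f′(r_i))^{-1} mod 19^{i+2}, f′(x) = 2x + 16. Iterate:
  r_0 = 16 (mod 19)
  r_1 = 225 (mod 361)
  r_2 = 2391 (mod 6859)
  r_3 = 91558 (mod 130321)
Final: r = 91558 satisfies f(r) ≡ 0 mod 19^4.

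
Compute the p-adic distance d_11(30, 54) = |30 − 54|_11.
d_11(30, 54) = 1

Step 1 — x − y = 30 − 54 = -24. Step 2 — v_11(-24) = 0 (factor: -24 = −(11^0 · 24); the sign does not affect v_p). Step 3 — |x − y|_11 = 11^{0} = 1.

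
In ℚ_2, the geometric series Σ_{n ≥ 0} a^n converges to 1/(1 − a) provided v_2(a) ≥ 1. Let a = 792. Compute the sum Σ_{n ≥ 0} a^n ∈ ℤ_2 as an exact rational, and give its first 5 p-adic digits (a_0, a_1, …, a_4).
Σ a^n = 1/(1 − a) = -1/791;  first 5 digits = (1, 0, 0, 1, 1)

v_2(a) = 3 ≥ 1, so the series converges in ℤ_2 to 1/(1 − a) = 1/(1 − 792) = -1/791. Expand this rational in ℤ_2: compute digits iteratively via d_i = x_i mod 2, x_{i+1} = (x_i − d_i)/2. The first 5 digits are (1, 0, 0, 1, 1).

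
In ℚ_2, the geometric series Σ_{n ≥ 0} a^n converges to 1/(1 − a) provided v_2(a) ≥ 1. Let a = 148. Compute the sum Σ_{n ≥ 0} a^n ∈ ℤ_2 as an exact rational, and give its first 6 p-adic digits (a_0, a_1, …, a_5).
Σ a^n = 1/(1 − a) = -1/147;  first 6 digits = (1, 0, 1, 0, 0, 1)

v_2(a) = 2 ≥ 1, so the series converges in ℤ_2 to 1/(1 − a) = 1/(1 − 148) = -1/147. Expand this rational in ℤ_2: compute digits iteratively via d_i = x_i mod 2, x_{i+1} = (x_i − d_i)/2. The first 6 digits are (1, 0, 1, 0, 0, 1).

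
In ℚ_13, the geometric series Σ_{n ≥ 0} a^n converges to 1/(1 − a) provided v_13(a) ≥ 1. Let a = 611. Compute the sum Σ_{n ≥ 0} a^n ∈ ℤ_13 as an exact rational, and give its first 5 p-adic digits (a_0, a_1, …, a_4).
Σ a^n = 1/(1 − a) = -1/610;  first 5 digits = (1, 8, 2, 6, 5)

v_13(a) = 1 ≥ 1, so the series converges in ℤ_13 to 1/(1 − a) = 1/(1 − 611) = -1/610. Expand this rational in ℤ_13: compute digits iteratively via d_i = x_i mod 13, x_{i+1} = (x_i − d_i)/13. The first 5 digits are (1, 8, 2, 6, 5).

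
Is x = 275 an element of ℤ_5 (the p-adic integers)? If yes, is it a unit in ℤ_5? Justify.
x ∈ ℤ_5 but not a unit; v_5(x) = 2 > 0

ℤ_5 = {x ∈ ℚ_5 : v_5(x) ≥ 0} and ℤ_5^× = {x ∈ ℤ_5 : v_5(x) = 0}. Here v_5(275) = v_5(num) − v_5(den) = 2; compare against these criteria.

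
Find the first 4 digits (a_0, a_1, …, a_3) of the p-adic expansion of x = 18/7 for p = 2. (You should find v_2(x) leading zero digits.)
(a_0, …, a_3) = (0, 1, 1, 1)

v_2(18/7) = 1, so a_0 = ... = a_0 = 0. Factor out: x = 2^1 · u with u = 9/7 a unit in ℤ_2. Expand u iteratively via a_{v+i} = u_i mod 2, u_{i+1} = (u_i − a_{v+i})/2:
  u_0 = 9/7;  a_1 = 1;  u_1 = (u_0 − 1)/2 = 1/7
  u_1 = 1/7;  a_2 = 1;  u_2 = (u_1 − 1)/2 = -3/7
  u_2 = -3/7;  a_3 = 1;  u_3 = (u_2 − 1)/2 = -5/7
Digits: (0, 1, 1, 1).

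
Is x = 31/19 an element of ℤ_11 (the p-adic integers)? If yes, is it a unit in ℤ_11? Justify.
x ∈ ℤ_11^× (unit); v_11(x) = 0

ℤ_11 = {x ∈ ℚ_11 : v_11(x) ≥ 0} and ℤ_11^× = {x ∈ ℤ_11 : v_11(x) = 0}. Here v_11(31/19) = v_11(num) − v_11(den) = 0; compare against these criteria.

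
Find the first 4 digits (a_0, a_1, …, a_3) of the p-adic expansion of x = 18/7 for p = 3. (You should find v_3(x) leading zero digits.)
(a_0, …, a_3) = (0, 0, 2, 2)

v_3(18/7) = 2, so a_0 = ... = a_1 = 0. Factor out: x = 3^2 · u with u = 2/7 a unit in ℤ_3. Expand u iteratively via a_{v+i} = u_i mod 3, u_{i+1} = (u_i − a_{v+i})/3:
  u_0 = 2/7;  a_2 = 2;  u_1 = (u_0 − 2)/3 = -4/7
  u_1 = -4/7;  a_3 = 2;  u_2 = (u_1 − 2)/3 = -6/7
Digits: (0, 0, 2, 2).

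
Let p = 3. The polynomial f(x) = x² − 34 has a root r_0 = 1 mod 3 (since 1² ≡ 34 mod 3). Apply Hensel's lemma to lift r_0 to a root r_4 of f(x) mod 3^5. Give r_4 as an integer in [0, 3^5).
r_4 = 148 (mod 243)

Hensel's recurrence: r_{i+1} = r_i − f(r_i)·(f′(r_i))^{-1} mod 3^{i+2}, with f′(x) = 2x. Iterate:
  r_0 = 1 (mod 3)
  r_1 = 4 (mod 9)
  r_2 = 13 (mod 27)
  r_3 = 67 (mod 81)
  r_4 = 148 (mod 243)
Final: r_4 = 148, and one checks f(r_4) ≡ 0 mod 3^5.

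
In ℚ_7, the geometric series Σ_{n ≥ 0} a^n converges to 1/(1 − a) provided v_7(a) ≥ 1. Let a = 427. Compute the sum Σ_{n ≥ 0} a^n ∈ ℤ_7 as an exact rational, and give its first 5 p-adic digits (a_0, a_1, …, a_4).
Σ a^n = 1/(1 − a) = -1/426;  first 5 digits = (1, 5, 5, 6, 2)

v_7(a) = 1 ≥ 1, so the series converges in ℤ_7 to 1/(1 − a) = 1/(1 − 427) = -1/426. Expand this rational in ℤ_7: compute digits iteratively via d_i = x_i mod 7, x_{i+1} = (x_i − d_i)/7. The first 5 digits are (1, 5, 5, 6, 2).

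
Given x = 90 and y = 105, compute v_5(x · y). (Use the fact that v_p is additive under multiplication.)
v_5(9450) = 2

v_p(x) = 1 (factor: 90 = 5^1 · 18); v_p(y) = 1 (factor: 105 = 5^1 · 21). Additivity: v_p(xy) = v_p(x) + v_p(y) = 1 + 1 = 2. (Direct check: xy = 9450 = 5^2 · (378).)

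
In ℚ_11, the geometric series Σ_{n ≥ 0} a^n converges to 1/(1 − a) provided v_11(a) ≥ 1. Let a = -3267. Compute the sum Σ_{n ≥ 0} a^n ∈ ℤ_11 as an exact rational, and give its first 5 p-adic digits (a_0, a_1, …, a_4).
Σ a^n = 1/(1 − a) = 1/3268;  first 5 digits = (1, 0, 6, 8, 2)

v_11(a) = 2 ≥ 1, so the series converges in ℤ_11 to 1/(1 − a) = 1/(1 − (-3267)) = 1/3268. Expand this rational in ℤ_11: compute digits iteratively via d_i = x_i mod 11, x_{i+1} = (x_i − d_i)/11. The first 5 digits are (1, 0, 6, 8, 2).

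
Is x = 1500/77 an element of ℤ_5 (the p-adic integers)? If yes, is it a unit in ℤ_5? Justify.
x ∈ ℤ_5 but not a unit; v_5(x) = 3 > 0

ℤ_5 = {x ∈ ℚ_5 : v_5(x) ≥ 0} and ℤ_5^× = {x ∈ ℤ_5 : v_5(x) = 0}. Here v_5(1500/77) = v_5(num) − v_5(den) = 3; compare against these criteria.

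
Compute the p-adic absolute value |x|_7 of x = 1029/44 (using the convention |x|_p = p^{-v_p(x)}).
|1029/44|_7 = 1/343

Step 1 — compute v_7(x) by factoring powers of 7 out of the numerator and denominator: v_7(1029/44) = 3. Step 2 — apply |x|_p = p^{-v_p(x)} = 7^{-3} = 1/343.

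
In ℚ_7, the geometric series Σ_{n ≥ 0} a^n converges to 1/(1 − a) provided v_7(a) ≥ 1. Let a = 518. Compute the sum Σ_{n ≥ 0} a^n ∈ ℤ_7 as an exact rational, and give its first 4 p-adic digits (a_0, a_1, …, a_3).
Σ a^n = 1/(1 − a) = -1/517;  first 4 digits = (1, 4, 5, 0)

v_7(a) = 1 ≥ 1, so the series converges in ℤ_7 to 1/(1 − a) = 1/(1 − 518) = -1/517. Expand this rational in ℤ_7: compute digits iteratively via d_i = x_i mod 7, x_{i+1} = (x_i − d_i)/7. The first 4 digits are (1, 4, 5, 0).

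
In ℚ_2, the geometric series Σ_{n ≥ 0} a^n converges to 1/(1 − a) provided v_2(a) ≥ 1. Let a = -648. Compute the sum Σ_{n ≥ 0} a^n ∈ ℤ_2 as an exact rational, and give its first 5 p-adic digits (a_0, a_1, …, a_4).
Σ a^n = 1/(1 − a) = 1/649;  first 5 digits = (1, 0, 0, 1, 1)

v_2(a) = 3 ≥ 1, so the series converges in ℤ_2 to 1/(1 − a) = 1/(1 − (-648)) = 1/649. Expand this rational in ℤ_2: compute digits iteratively via d_i = x_i mod 2, x_{i+1} = (x_i − d_i)/2. The first 5 digits are (1, 0, 0, 1, 1).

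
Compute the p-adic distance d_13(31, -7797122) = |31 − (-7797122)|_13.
d_13(31, -7797122) = 1/371293

Step 1 — x − y = 31 − (-7797122) = 7797153. Step 2 — v_13(7797153) = 5 (factor: 7797153 = (13^5 · 21); the sign does not affect v_p). Step 3 — |x − y|_13 = 13^{-5} = 1/371293.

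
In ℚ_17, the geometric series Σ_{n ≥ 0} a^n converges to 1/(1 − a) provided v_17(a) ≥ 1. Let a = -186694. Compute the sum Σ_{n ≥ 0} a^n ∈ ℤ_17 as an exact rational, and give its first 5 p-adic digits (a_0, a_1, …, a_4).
Σ a^n = 1/(1 − a) = 1/186695;  first 5 digits = (1, 0, 0, 13, 14)

v_17(a) = 3 ≥ 1, so the series converges in ℤ_17 to 1/(1 − a) = 1/(1 − (-186694)) = 1/186695. Expand this rational in ℤ_17: compute digits iteratively via d_i = x_i mod 17, x_{i+1} = (x_i − d_i)/17. The first 5 digits are (1, 0, 0, 13, 14).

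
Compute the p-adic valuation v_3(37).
v_3(37) = 0

v_3(n) is the largest exponent k such that 3^k divides n. Factor out: 37 = 3^0 · 37. (Sign doesn't affect v_p.) So v_3(37) = 0.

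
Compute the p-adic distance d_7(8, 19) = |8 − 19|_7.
d_7(8, 19) = 1

Step 1 — x − y = 8 − 19 = -11. Step 2 — v_7(-11) = 0 (factor: -11 = −(7^0 · 11); the sign does not affect v_p). Step 3 — |x − y|_7 = 7^{0} = 1.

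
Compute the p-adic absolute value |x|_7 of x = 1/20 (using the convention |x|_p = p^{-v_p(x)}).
|1/20|_7 = 1

Step 1 — compute v_7(x) by factoring powers of 7 out of the numerator and denominator: v_7(1/20) = 0. Step 2 — apply |x|_p = p^{-v_p(x)} = 7^{0} = 1.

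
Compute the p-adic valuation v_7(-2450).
v_7(-2450) = 2

v_7(n) is the largest exponent k such that 7^k divides n. Factor out: -2450 = -7^2 · 50. (Sign doesn't affect v_p.) So v_7(-2450) = 2.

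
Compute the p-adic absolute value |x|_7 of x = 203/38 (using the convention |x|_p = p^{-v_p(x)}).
|203/38|_7 = 1/7

Step 1 — compute v_7(x) by factoring powers of 7 out of the numerator and denominator: v_7(203/38) = 1. Step 2 — apply |x|_p = p^{-v_p(x)} = 7^{-1} = 1/7.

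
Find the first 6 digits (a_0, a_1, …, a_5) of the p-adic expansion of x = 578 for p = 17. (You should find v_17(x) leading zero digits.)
(a_0, …, a_5) = (0, 0, 2, 0, 0, 0)

v_17(578) = 2, so a_0 = ... = a_1 = 0. Factor out: x = 17^2 · u with u = 2 a unit in ℤ_17. Expand u iteratively via a_{v+i} = u_i mod 17, u_{i+1} = (u_i − a_{v+i})/17:
  u_0 = 2;  a_2 = 2;  u_1 = (u_0 − 2)/17 = 0
  u_1 = 0;  a_3 = 0;  u_2 = (u_1 − 0)/17 = 0
  u_2 = 0;  a_4 = 0;  u_3 = (u_2 − 0)/17 = 0
  u_3 = 0;  a_5 = 0;  u_4 = (u_3 − 0)/17 = 0
Digits: (0, 0, 2, 0, 0, 0).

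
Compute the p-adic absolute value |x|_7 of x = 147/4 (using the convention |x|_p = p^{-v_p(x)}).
|147/4|_7 = 1/49

Step 1 — compute v_7(x) by factoring powers of 7 out of the numerator and denominator: v_7(147/4) = 2. Step 2 — apply |x|_p = p^{-v_p(x)} = 7^{-2} = 1/49.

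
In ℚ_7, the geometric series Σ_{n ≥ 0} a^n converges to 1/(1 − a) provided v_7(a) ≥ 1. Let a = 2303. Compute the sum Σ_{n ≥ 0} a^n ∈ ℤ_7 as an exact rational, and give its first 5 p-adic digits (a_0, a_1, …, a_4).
Σ a^n = 1/(1 − a) = -1/2302;  first 5 digits = (1, 0, 5, 6, 4)

v_7(a) = 2 ≥ 1, so the series converges in ℤ_7 to 1/(1 − a) = 1/(1 − 2303) = -1/2302. Expand this rational in ℤ_7: compute digits iteratively via d_i = x_i mod 7, x_{i+1} = (x_i − d_i)/7. The first 5 digits are (1, 0, 5, 6, 4).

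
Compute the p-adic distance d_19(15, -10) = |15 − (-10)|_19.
d_19(15, -10) = 1

Step 1 — x − y = 15 − (-10) = 25. Step 2 — v_19(25) = 0 (factor: 25 = (19^0 · 25); the sign does not affect v_p). Step 3 — |x − y|_19 = 19^{0} = 1.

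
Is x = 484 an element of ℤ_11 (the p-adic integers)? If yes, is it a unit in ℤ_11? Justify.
x ∈ ℤ_11 but not a unit; v_11(x) = 2 > 0

ℤ_11 = {x ∈ ℚ_11 : v_11(x) ≥ 0} and ℤ_11^× = {x ∈ ℤ_11 : v_11(x) = 0}. Here v_11(484) = v_11(num) − v_11(den) = 2; compare against these criteria.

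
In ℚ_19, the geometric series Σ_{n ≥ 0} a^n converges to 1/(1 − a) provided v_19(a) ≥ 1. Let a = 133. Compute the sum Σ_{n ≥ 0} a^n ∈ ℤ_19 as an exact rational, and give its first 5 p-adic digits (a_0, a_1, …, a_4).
Σ a^n = 1/(1 − a) = -1/132;  first 5 digits = (1, 7, 11, 3, 6)

v_19(a) = 1 ≥ 1, so the series converges in ℤ_19 to 1/(1 − a) = 1/(1 − 133) = -1/132. Expand this rational in ℤ_19: compute digits iteratively via d_i = x_i mod 19, x_{i+1} = (x_i − d_i)/19. The first 5 digits are (1, 7, 11, 3, 6).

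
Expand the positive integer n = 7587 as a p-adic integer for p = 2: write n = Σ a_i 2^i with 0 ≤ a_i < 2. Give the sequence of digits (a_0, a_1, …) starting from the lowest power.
(a_0, a_1, …) = (1, 1, 0, 0, 0, 1, 0, 1, 1, 0, 1, 1, 1)

Repeated division by 2 gives the digits low-to-high: 7587 = 1 + 1·2^1 + 1·2^5 + 1·2^7 + 1·2^8 + 1·2^10 + 1·2^11 + 1·2^12. Digit sequence: (1, 1, 0, 0, 0, 1, 0, 1, 1, 0, 1, 1, 1).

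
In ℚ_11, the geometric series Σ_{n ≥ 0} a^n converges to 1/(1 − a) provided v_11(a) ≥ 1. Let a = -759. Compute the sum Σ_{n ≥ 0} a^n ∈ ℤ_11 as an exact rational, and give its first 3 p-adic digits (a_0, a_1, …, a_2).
Σ a^n = 1/(1 − a) = 1/760;  first 3 digits = (1, 8, 2)

v_11(a) = 1 ≥ 1, so the series converges in ℤ_11 to 1/(1 − a) = 1/(1 − (-759)) = 1/760. Expand this rational in ℤ_11: compute digits iteratively via d_i = x_i mod 11, x_{i+1} = (x_i − d_i)/11. The first 3 digits are (1, 8, 2).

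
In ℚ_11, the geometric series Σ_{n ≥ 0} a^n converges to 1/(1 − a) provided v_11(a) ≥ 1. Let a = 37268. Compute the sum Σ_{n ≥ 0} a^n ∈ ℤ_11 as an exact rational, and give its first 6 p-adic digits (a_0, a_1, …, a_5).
Σ a^n = 1/(1 − a) = -1/37267;  first 6 digits = (1, 0, 0, 6, 2, 0)

v_11(a) = 3 ≥ 1, so the series converges in ℤ_11 to 1/(1 − a) = 1/(1 − 37268) = -1/37267. Expand this rational in ℤ_11: compute digits iteratively via d_i = x_i mod 11, x_{i+1} = (x_i − d_i)/11. The first 6 digits are (1, 0, 0, 6, 2, 0).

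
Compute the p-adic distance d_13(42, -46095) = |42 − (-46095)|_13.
d_13(42, -46095) = 1/2197

Step 1 — x − y = 42 − (-46095) = 46137. Step 2 — v_13(46137) = 3 (factor: 46137 = (13^3 · 21); the sign does not affect v_p). Step 3 — |x − y|_13 = 13^{-3} = 1/2197.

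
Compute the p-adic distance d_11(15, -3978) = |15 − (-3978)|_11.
d_11(15, -3978) = 1/1331

Step 1 — x − y = 15 − (-3978) = 3993. Step 2 — v_11(3993) = 3 (factor: 3993 = (11^3 · 3); the sign does not affect v_p). Step 3 — |x − y|_11 = 11^{-3} = 1/1331.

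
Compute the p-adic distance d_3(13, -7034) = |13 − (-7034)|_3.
d_3(13, -7034) = 1/243

Step 1 — x − y = 13 − (-7034) = 7047. Step 2 — v_3(7047) = 5 (factor: 7047 = (3^5 · 29); the sign does not affect v_p). Step 3 — |x − y|_3 = 3^{-5} = 1/243.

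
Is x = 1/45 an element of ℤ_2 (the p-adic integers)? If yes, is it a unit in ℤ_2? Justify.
x ∈ ℤ_2^× (unit); v_2(x) = 0

ℤ_2 = {x ∈ ℚ_2 : v_2(x) ≥ 0} and ℤ_2^× = {x ∈ ℤ_2 : v_2(x) = 0}. Here v_2(1/45) = v_2(num) − v_2(den) = 0; compare against these criteria.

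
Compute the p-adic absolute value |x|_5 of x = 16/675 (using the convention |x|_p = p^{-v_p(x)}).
|16/675|_5 = 25

Step 1 — compute v_5(x) by factoring powers of 5 out of the numerator and denominator: v_5(16/675) = -2. Step 2 — apply |x|_p = p^{-v_p(x)} = 5^{2} = 25.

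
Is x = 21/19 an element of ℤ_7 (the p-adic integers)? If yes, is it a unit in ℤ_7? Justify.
x ∈ ℤ_7 but not a unit; v_7(x) = 1 > 0

ℤ_7 = {x ∈ ℚ_7 : v_7(x) ≥ 0} and ℤ_7^× = {x ∈ ℤ_7 : v_7(x) = 0}. Here v_7(21/19) = v_7(num) − v_7(den) = 1; compare against these criteria.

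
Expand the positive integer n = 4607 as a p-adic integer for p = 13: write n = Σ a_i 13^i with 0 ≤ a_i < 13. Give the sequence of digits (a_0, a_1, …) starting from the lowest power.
(a_0, a_1, …) = (5, 3, 1, 2)

Repeated division by 13 gives the digits low-to-high: 4607 = 5 + 3·13^1 + 1·13^2 + 2·13^3. Digit sequence: (5, 3, 1, 2).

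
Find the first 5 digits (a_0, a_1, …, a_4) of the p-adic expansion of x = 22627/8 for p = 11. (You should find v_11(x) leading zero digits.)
(a_0, …, a_4) = (0, 0, 0, 9, 9)

v_11(22627/8) = 3, so a_0 = ... = a_2 = 0. Factor out: x = 11^3 · u with u = 17/8 a unit in ℤ_11. Expand u iteratively via a_{v+i} = u_i mod 11, u_{i+1} = (u_i − a_{v+i})/11:
  u_0 = 17/8;  a_3 = 9;  u_1 = (u_0 − 9)/11 = -5/8
  u_1 = -5/8;  a_4 = 9;  u_2 = (u_1 − 9)/11 = -7/8
Digits: (0, 0, 0, 9, 9).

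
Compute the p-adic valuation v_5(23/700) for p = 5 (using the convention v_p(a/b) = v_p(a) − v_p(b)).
v_5(23/700) = -2

Factor powers of 5 from the numerator and denominator of the reduced fraction: 23 = 5^0 · 23 and 700 = 5^2 · 28. Apply v_p(a/b) = v_p(a) − v_p(b): v_5(23/700) = 0 − 2 = -2.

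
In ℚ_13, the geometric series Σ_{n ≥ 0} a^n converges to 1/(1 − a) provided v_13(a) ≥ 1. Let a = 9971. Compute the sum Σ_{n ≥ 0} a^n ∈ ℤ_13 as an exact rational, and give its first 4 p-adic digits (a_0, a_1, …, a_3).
Σ a^n = 1/(1 − a) = -1/9970;  first 4 digits = (1, 0, 7, 4)

v_13(a) = 2 ≥ 1, so the series converges in ℤ_13 to 1/(1 − a) = 1/(1 − 9971) = -1/9970. Expand this rational in ℤ_13: compute digits iteratively via d_i = x_i mod 13, x_{i+1} = (x_i − d_i)/13. The first 4 digits are (1, 0, 7, 4).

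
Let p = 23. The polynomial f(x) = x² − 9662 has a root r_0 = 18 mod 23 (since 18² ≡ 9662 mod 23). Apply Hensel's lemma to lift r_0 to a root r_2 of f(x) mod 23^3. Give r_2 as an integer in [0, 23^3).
r_2 = 10299 (mod 12167)

Hensel's recurrence: r_{i+1} = r_i − f(r_i)·(f′(r_i))^{-1} mod 23^{i+2}, with f′(x) = 2x. Iterate:
  r_0 = 18 (mod 23)
  r_1 = 248 (mod 529)
  r_2 = 10299 (mod 12167)
Final: r_2 = 10299, and one checks f(r_2) ≡ 0 mod 23^3.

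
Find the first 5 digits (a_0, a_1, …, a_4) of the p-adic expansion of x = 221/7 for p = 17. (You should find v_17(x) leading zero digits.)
(a_0, …, a_4) = (0, 14, 9, 14, 4)

v_17(221/7) = 1, so a_0 = ... = a_0 = 0. Factor out: x = 17^1 · u with u = 13/7 a unit in ℤ_17. Expand u iteratively via a_{v+i} = u_i mod 17, u_{i+1} = (u_i − a_{v+i})/17:
  u_0 = 13/7;  a_1 = 14;  u_1 = (u_0 − 14)/17 = -5/7
  u_1 = -5/7;  a_2 = 9;  u_2 = (u_1 − 9)/17 = -4/7
  u_2 = -4/7;  a_3 = 14;  u_3 = (u_2 − 14)/17 = -6/7
  u_3 = -6/7;  a_4 = 4;  u_4 = (u_3 − 4)/17 = -2/7
Digits: (0, 14, 9, 14, 4).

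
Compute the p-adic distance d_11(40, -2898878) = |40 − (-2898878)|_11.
d_11(40, -2898878) = 1/161051

Step 1 — x − y = 40 − (-2898878) = 2898918. Step 2 — v_11(2898918) = 5 (factor: 2898918 = (11^5 · 18); the sign does not affect v_p). Step 3 — |x − y|_11 = 11^{-5} = 1/161051.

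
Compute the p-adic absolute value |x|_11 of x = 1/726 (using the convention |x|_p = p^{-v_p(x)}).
|1/726|_11 = 121

Step 1 — compute v_11(x) by factoring powers of 11 out of the numerator and denominator: v_11(1/726) = -2. Step 2 — apply |x|_p = p^{-v_p(x)} = 11^{2} = 121.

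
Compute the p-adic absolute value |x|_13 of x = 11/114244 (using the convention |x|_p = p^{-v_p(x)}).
|11/114244|_13 = 28561

Step 1 — compute v_13(x) by factoring powers of 13 out of the numerator and denominator: v_13(11/114244) = -4. Step 2 — apply |x|_p = p^{-v_p(x)} = 13^{4} = 28561.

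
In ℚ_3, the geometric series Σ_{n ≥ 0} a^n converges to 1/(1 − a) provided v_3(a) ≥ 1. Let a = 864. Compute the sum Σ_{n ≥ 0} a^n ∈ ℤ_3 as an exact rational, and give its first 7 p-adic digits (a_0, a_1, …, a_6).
Σ a^n = 1/(1 − a) = -1/863;  first 7 digits = (1, 0, 0, 2, 1, 0, 2)

v_3(a) = 3 ≥ 1, so the series converges in ℤ_3 to 1/(1 − a) = 1/(1 − 864) = -1/863. Expand this rational in ℤ_3: compute digits iteratively via d_i = x_i mod 3, x_{i+1} = (x_i − d_i)/3. The first 7 digits are (1, 0, 0, 2, 1, 0, 2).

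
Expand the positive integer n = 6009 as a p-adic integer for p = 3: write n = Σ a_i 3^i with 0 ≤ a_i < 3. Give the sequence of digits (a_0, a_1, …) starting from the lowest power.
(a_0, a_1, …) = (0, 2, 1, 0, 2, 0, 2, 2)

Repeated division by 3 gives the digits low-to-high: 6009 = 2·3^1 + 1·3^2 + 2·3^4 + 2·3^6 + 2·3^7. Digit sequence: (0, 2, 1, 0, 2, 0, 2, 2).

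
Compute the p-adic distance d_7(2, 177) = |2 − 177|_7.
d_7(2, 177) = 1/7

Step 1 — x − y = 2 − 177 = -175. Step 2 — v_7(-175) = 1 (factor: -175 = −(7^1 · 25); the sign does not affect v_p). Step 3 — |x − y|_7 = 7^{-1} = 1/7.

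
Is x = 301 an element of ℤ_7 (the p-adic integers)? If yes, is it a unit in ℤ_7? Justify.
x ∈ ℤ_7 but not a unit; v_7(x) = 1 > 0

ℤ_7 = {x ∈ ℚ_7 : v_7(x) ≥ 0} and ℤ_7^× = {x ∈ ℤ_7 : v_7(x) = 0}. Here v_7(301) = v_7(num) − v_7(den) = 1; compare against these criteria.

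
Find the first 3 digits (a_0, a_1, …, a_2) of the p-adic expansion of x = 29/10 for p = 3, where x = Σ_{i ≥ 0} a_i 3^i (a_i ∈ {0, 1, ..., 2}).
(a_0, …, a_2) = (2, 0, 1)

v_3(29/10) = 0 (numerator and denominator both coprime to 3), so x ∈ ℤ_3^×. Compute digits iteratively via a_i = x_i mod 3, x_{i+1} = (x_i − a_i)/3, with x_0 = x:
  x_0 = 29/10;  a_0 = 2;  x_1 = (x_0 − 2)/3 = 3/10
  x_1 = 3/10;  a_1 = 0;  x_2 = (x_1 − 0)/3 = 1/10
  x_2 = 1/10;  a_2 = 1;  x_3 = (x_2 − 1)/3 = -3/10
Digits: (2, 0, 1).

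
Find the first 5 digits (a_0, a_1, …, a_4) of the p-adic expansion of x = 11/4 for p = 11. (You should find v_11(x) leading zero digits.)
(a_0, …, a_4) = (0, 3, 8, 2, 8)

v_11(11/4) = 1, so a_0 = ... = a_0 = 0. Factor out: x = 11^1 · u with u = 1/4 a unit in ℤ_11. Expand u iteratively via a_{v+i} = u_i mod 11, u_{i+1} = (u_i − a_{v+i})/11:
  u_0 = 1/4;  a_1 = 3;  u_1 = (u_0 − 3)/11 = -1/4
  u_1 = -1/4;  a_2 = 8;  u_2 = (u_1 − 8)/11 = -3/4
  u_2 = -3/4;  a_3 = 2;  u_3 = (u_2 − 2)/11 = -1/4
  u_3 = -1/4;  a_4 = 8;  u_4 = (u_3 − 8)/11 = -3/4
Digits: (0, 3, 8, 2, 8).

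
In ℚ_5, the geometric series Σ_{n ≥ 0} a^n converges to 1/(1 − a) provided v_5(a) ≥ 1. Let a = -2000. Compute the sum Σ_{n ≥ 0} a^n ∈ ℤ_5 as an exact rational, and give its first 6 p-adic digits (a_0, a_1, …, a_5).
Σ a^n = 1/(1 − a) = 1/2001;  first 6 digits = (1, 0, 0, 4, 1, 4)

v_5(a) = 3 ≥ 1, so the series converges in ℤ_5 to 1/(1 − a) = 1/(1 − (-2000)) = 1/2001. Expand this rational in ℤ_5: compute digits iteratively via d_i = x_i mod 5, x_{i+1} = (x_i − d_i)/5. The first 6 digits are (1, 0, 0, 4, 1, 4).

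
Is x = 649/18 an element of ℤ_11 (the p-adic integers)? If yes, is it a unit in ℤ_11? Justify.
x ∈ ℤ_11 but not a unit; v_11(x) = 1 > 0

ℤ_11 = {x ∈ ℚ_11 : v_11(x) ≥ 0} and ℤ_11^× = {x ∈ ℤ_11 : v_11(x) = 0}. Here v_11(649/18) = v_11(num) − v_11(den) = 1; compare against these criteria.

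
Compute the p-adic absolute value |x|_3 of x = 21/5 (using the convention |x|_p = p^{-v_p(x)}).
|21/5|_3 = 1/3

Step 1 — compute v_3(x) by factoring powers of 3 out of the numerator and denominator: v_3(21/5) = 1. Step 2 — apply |x|_p = p^{-v_p(x)} = 3^{-1} = 1/3.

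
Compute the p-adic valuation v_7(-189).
v_7(-189) = 1

v_7(n) is the largest exponent k such that 7^k divides n. Factor out: -189 = -7^1 · 27. (Sign doesn't affect v_p.) So v_7(-189) = 1.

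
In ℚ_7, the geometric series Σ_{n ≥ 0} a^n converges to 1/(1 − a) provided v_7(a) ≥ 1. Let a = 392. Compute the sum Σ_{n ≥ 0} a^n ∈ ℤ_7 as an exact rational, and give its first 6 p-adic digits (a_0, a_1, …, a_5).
Σ a^n = 1/(1 − a) = -1/391;  first 6 digits = (1, 0, 1, 1, 1, 2)

v_7(a) = 2 ≥ 1, so the series converges in ℤ_7 to 1/(1 − a) = 1/(1 − 392) = -1/391. Expand this rational in ℤ_7: compute digits iteratively via d_i = x_i mod 7, x_{i+1} = (x_i − d_i)/7. The first 6 digits are (1, 0, 1, 1, 1, 2).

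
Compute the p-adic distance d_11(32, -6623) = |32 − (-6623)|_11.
d_11(32, -6623) = 1/1331

Step 1 — x − y = 32 − (-6623) = 6655. Step 2 — v_11(6655) = 3 (factor: 6655 = (11^3 · 5); the sign does not affect v_p). Step 3 — |x − y|_11 = 11^{-3} = 1/1331.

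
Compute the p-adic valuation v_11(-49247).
v_11(-49247) = 3

v_11(n) is the largest exponent k such that 11^k divides n. Factor out: -49247 = -11^3 · 37. (Sign doesn't affect v_p.) So v_11(-49247) = 3.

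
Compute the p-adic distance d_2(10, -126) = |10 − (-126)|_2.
d_2(10, -126) = 1/8

Step 1 — x − y = 10 − (-126) = 136. Step 2 — v_2(136) = 3 (factor: 136 = (2^3 · 17); the sign does not affect v_p). Step 3 — |x − y|_2 = 2^{-3} = 1/8.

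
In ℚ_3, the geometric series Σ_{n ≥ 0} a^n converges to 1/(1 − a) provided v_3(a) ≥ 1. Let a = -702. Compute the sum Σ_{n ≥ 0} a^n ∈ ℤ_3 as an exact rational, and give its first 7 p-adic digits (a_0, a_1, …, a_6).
Σ a^n = 1/(1 − a) = 1/703;  first 7 digits = (1, 0, 0, 1, 0, 0, 0)

v_3(a) = 3 ≥ 1, so the series converges in ℤ_3 to 1/(1 − a) = 1/(1 − (-702)) = 1/703. Expand this rational in ℤ_3: compute digits iteratively via d_i = x_i mod 3, x_{i+1} = (x_i − d_i)/3. The first 7 digits are (1, 0, 0, 1, 0, 0, 0).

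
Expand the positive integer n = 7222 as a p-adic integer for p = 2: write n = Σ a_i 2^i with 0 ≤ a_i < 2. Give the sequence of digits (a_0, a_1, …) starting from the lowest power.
(a_0, a_1, …) = (0, 1, 1, 0, 1, 1, 0, 0, 0, 0, 1, 1, 1)

Repeated division by 2 gives the digits low-to-high: 7222 = 1·2^1 + 1·2^2 + 1·2^4 + 1·2^5 + 1·2^10 + 1·2^11 + 1·2^12. Digit sequence: (0, 1, 1, 0, 1, 1, 0, 0, 0, 0, 1, 1, 1).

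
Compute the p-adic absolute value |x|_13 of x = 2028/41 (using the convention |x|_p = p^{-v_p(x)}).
|2028/41|_13 = 1/169

Step 1 — compute v_13(x) by factoring powers of 13 out of the numerator and denominator: v_13(2028/41) = 2. Step 2 — apply |x|_p = p^{-v_p(x)} = 13^{-2} = 1/169.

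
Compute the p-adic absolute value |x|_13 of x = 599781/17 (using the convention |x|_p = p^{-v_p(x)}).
|599781/17|_13 = 1/28561

Step 1 — compute v_13(x) by factoring powers of 13 out of the numerator and denominator: v_13(599781/17) = 4. Step 2 — apply |x|_p = p^{-v_p(x)} = 13^{-4} = 1/28561.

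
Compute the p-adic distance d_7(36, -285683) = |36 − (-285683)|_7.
d_7(36, -285683) = 1/16807

Step 1 — x − y = 36 − (-285683) = 285719. Step 2 — v_7(285719) = 5 (factor: 285719 = (7^5 · 17); the sign does not affect v_p). Step 3 — |x − y|_7 = 7^{-5} = 1/16807.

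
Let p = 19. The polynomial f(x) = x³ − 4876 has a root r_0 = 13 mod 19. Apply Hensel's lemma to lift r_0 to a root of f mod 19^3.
r_2 = 1191 (mod 6859)

Hensel: r_{i+1} = r_i − f(r_i)/f′(r_i) mod 19^{i+2}, where f′(x) = 3x². Iterate:
  r_0 = 13 (mod 19)
  r_1 = 108 (mod 361)
  r_2 = 1191 (mod 6859)
Final: r = 1191 with f(r) ≡ 0 mod 19^3.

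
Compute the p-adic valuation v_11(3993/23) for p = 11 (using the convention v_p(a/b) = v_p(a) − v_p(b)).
v_11(3993/23) = 3

Factor powers of 11 from the numerator and denominator of the reduced fraction: 3993 = 11^3 · 3 and 23 = 11^0 · 23. Apply v_p(a/b) = v_p(a) − v_p(b): v_11(3993/23) = 3 − 0 = 3.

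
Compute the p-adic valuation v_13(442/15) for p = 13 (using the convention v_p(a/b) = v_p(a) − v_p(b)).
v_13(442/15) = 1

Factor powers of 13 from the numerator and denominator of the reduced fraction: 442 = 13^1 · 34 and 15 = 13^0 · 15. Apply v_p(a/b) = v_p(a) − v_p(b): v_13(442/15) = 1 − 0 = 1.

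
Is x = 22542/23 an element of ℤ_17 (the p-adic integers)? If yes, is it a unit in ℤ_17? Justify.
x ∈ ℤ_17 but not a unit; v_17(x) = 2 > 0

ℤ_17 = {x ∈ ℚ_17 : v_17(x) ≥ 0} and ℤ_17^× = {x ∈ ℤ_17 : v_17(x) = 0}. Here v_17(22542/23) = v_17(num) − v_17(den) = 2; compare against these criteria.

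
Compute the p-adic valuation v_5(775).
v_5(775) = 2

v_5(n) is the largest exponent k such that 5^k divides n. Factor out: 775 = 5^2 · 31. (Sign doesn't affect v_p.) So v_5(775) = 2.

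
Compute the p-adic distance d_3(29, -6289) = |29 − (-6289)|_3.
d_3(29, -6289) = 1/243

Step 1 — x − y = 29 − (-6289) = 6318. Step 2 — v_3(6318) = 5 (factor: 6318 = (3^5 · 26); the sign does not affect v_p). Step 3 — |x − y|_3 = 3^{-5} = 1/243.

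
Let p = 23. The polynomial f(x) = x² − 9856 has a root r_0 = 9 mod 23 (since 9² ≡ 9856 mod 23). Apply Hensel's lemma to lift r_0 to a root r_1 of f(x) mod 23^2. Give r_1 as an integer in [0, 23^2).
r_1 = 170 (mod 529)

Hensel's recurrence: r_{i+1} = r_i − f(r_i)·(f′(r_i))^{-1} mod 23^{i+2}, with f′(x) = 2x. Iterate:
  r_0 = 9 (mod 23)
  r_1 = 170 (mod 529)
Final: r_1 = 170, and one checks f(r_1) ≡ 0 mod 23^2.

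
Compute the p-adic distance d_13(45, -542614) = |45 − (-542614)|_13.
d_13(45, -542614) = 1/28561

Step 1 — x − y = 45 − (-542614) = 542659. Step 2 — v_13(542659) = 4 (factor: 542659 = (13^4 · 19); the sign does not affect v_p). Step 3 — |x − y|_13 = 13^{-4} = 1/28561.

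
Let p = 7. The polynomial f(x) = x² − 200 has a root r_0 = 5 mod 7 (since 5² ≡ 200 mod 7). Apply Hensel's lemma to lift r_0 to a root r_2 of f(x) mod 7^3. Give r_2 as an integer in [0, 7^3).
r_2 = 292 (mod 343)

Hensel's recurrence: r_{i+1} = r_i − f(r_i)·(f′(r_i))^{-1} mod 7^{i+2}, with f′(x) = 2x. Iterate:
  r_0 = 5 (mod 7)
  r_1 = 47 (mod 49)
  r_2 = 292 (mod 343)
Final: r_2 = 292, and one checks f(r_2) ≡ 0 mod 7^3.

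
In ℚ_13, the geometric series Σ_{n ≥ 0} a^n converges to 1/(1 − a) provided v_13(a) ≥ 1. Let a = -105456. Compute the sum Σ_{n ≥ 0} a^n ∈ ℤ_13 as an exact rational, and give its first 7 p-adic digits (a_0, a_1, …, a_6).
Σ a^n = 1/(1 − a) = 1/105457;  first 7 digits = (1, 0, 0, 4, 9, 12, 2)

v_13(a) = 3 ≥ 1, so the series converges in ℤ_13 to 1/(1 − a) = 1/(1 − (-105456)) = 1/105457. Expand this rational in ℤ_13: compute digits iteratively via d_i = x_i mod 13, x_{i+1} = (x_i − d_i)/13. The first 7 digits are (1, 0, 0, 4, 9, 12, 2).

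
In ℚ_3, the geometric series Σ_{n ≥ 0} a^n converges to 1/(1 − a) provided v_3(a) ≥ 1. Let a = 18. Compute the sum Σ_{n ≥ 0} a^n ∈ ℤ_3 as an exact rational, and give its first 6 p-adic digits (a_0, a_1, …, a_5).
Σ a^n = 1/(1 − a) = -1/17;  first 6 digits = (1, 0, 2, 0, 1, 1)

v_3(a) = 2 ≥ 1, so the series converges in ℤ_3 to 1/(1 − a) = 1/(1 − 18) = -1/17. Expand this rational in ℤ_3: compute digits iteratively via d_i = x_i mod 3, x_{i+1} = (x_i − d_i)/3. The first 6 digits are (1, 0, 2, 0, 1, 1).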